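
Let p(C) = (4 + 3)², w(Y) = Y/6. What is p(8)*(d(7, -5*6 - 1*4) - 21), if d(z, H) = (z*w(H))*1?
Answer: -8918/3 ≈ -2972.7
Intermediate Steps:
w(Y) = Y/6 (w(Y) = Y*(⅙) = Y/6)
p(C) = 49 (p(C) = 7² = 49)
d(z, H) = H*z/6 (d(z, H) = (z*(H/6))*1 = (H*z/6)*1 = H*z/6)
p(8)*(d(7, -5*6 - 1*4) - 21) = 49*((⅙)*(-5*6 - 1*4)*7 - 21) = 49*((⅙)*(-30 - 4)*7 - 21) = 49*((⅙)*(-34)*7 - 21) = 49*(-119/3 - 21) = 49*(-182/3) = -8918/3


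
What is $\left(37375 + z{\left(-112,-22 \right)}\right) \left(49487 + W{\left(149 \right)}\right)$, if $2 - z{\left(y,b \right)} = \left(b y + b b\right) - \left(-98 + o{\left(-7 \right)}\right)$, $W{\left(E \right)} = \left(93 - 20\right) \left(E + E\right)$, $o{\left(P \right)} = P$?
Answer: $2445276084$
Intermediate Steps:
$W{\left(E \right)} = 146 E$ ($W{\left(E \right)} = 73 \cdot 2 E = 146 E$)
$z{\left(y,b \right)} = -103 - b^{2} - b y$ ($z{\left(y,b \right)} = 2 - \left(\left(b y + b b\right) + \left(98 - -7\right)\right) = 2 - \left(\left(b y + b^{2}\right) + \left(98 + 7\right)\right) = 2 - \left(\left(b^{2} + b y\right) + 105\right) = 2 - \left(105 + b^{2} + b y\right) = -103 - b^{2} - b y$)
$\left(37375 + z{\left(-112,-22 \right)}\right) \left(49487 + W{\left(149 \right)}\right) = \left(37375 - \left(587 + 2464\right)\right) \left(49487 + 146 \cdot 149\right) = \left(37375 - 3051\right) \left(49487 + 21754\right) = \left(37375 - 3051\right) 71241 = 34324 \cdot 71241 = 2445276084$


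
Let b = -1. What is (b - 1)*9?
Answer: -18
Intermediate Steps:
(b - 1)*9 = (-1 - 1)*9 = -2*9 = -18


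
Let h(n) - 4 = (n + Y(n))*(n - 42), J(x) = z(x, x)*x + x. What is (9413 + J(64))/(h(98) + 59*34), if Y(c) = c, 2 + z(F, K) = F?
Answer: 13445/12986 ≈ 1.0353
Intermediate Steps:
z(F, K) = -2 + F
J(x) = x + x*(-2 + x) (J(x) = (-2 + x)*x + x = x*(-2 + x) + x = x + x*(-2 + x))
h(n) = 4 + 2*n*(-42 + n) (h(n) = 4 + (n + n)*(n - 42) = 4 + (2*n)*(-42 + n) = 4 + 2*n*(-42 + n))
(9413 + J(64))/(h(98) + 59*34) = (9413 + 64*(-1 + 64))/((4 - 84*98 + 2*98²) + 59*34) = (9413 + 64*63)/((4 - 8232 + 2*9604) + 2006) = (9413 + 4032)/((4 - 8232 + 19208) + 2006) = 13445/(10980 + 2006) = 13445/12986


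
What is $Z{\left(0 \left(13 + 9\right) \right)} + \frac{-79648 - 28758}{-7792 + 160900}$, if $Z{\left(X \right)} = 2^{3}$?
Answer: $\frac{558229}{76554} \approx 7.292$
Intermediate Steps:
$Z{\left(X \right)} = 8$
$Z{\left(0 \left(13 + 9\right) \right)} + \frac{-79648 - 28758}{-7792 + 160900} = 8 + \frac{-79648 - 28758}{-7792 + 160900} = 8 - \frac{108406}{153108} = 8 - \frac{54203}{76554} = \frac{558229}{76554}$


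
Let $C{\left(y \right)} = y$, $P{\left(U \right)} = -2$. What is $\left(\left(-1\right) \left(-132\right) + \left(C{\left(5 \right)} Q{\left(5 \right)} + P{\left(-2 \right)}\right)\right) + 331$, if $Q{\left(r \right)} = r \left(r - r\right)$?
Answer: $461$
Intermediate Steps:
$Q{\left(r \right)} = 0$ ($Q{\left(r \right)} = r 0 = 0$)
$\left(\left(-1\right) \left(-132\right) + \left(C{\left(5 \right)} Q{\left(5 \right)} + P{\left(-2 \right)}\right)\right) + 331 = \left(\left(-1\right) \left(-132\right) + \left(5 \cdot 0 - 2\right)\right) + 331 = \left(132 + \left(0 - 2\right)\right) + 331 = \left(132 - 2\right) + 331 = 130 + 331 = 461$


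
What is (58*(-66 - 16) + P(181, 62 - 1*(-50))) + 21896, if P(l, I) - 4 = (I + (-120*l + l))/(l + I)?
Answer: 5001765/293 ≈ 17071.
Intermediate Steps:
P(l, I) = 4 + (I - 119*l)/(I + l) (P(l, I) = 4 + (I + (-120*l + l))/(l + I) = 4 + (I - 119*l)/(I + l))
(58*(-66 - 16) + P(181, 62 - 1*(-50))) + 21896 = (58*(-66 - 16) + 5*((62 - 1*(-50)) - 23*181)/((62 - 1*(-50)) + 181)) + 21896 = (58*(-82) + 5*((62 + 50) - 4163)/((62 + 50) + 181)) + 21896 = (-4756 + 5*(112 - 4163)/(112 + 181)) + 21896 = (-4756 + 5*(-4051)/293) + 21896 = (-4756 + 5*(1/293)*(-4051)) + 21896 = (-4756 - 20255/293) + 21896 = -1413763/293 + 21896 = 5001765/293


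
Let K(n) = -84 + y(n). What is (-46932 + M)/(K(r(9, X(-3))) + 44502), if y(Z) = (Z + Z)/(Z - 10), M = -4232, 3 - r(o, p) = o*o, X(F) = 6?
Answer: -1125608/977235 ≈ -1.1518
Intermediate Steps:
r(o, p) = 3 - o² (r(o, p) = 3 - o*o = 3 - o²)
y(Z) = 2*Z/(-10 + Z) (y(Z) = (2*Z)/(-10 + Z) = 2*Z/(-10 + Z))
K(n) = -84 + 2*n/(-10 + n)
(-46932 + M)/(K(r(9, X(-3))) + 44502) = (-46932 - 4232)/(2*(420 - 41*(3 - 1*9²))/(-10 + (3 - 1*9²)) + 44502) = -51164/(2*(420 - 41*(3 - 1*81))/(-10 + (3 - 1*81)) + 44502) = -51164/(2*(420 - 41*(3 - 81))/(-10 + (3 - 81)) + 44502) = -51164/(2*(420 - 41*(-78))/(-10 - 78) + 44502) = -51164/(2*(420 + 3198)/(-88) + 44502) = -51164/(2*(-1/88)*3618 + 44502) = -51164/(-1809/22 + 44502) = -51164/977235/22 = -51164*22/977235 = -1125608/977235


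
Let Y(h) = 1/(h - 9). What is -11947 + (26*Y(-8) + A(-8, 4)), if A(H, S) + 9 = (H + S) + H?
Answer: -203482/17 ≈ -11970.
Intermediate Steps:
A(H, S) = -9 + S + 2*H (A(H, S) = -9 + ((H + S) + H) = -9 + (S + 2*H) = -9 + S + 2*H)
Y(h) = 1/(-9 + h)
-11947 + (26*Y(-8) + A(-8, 4)) = -11947 + (26/(-9 - 8) + (-9 + 4 + 2*(-8))) = -11947 + (26/(-17) + (-9 + 4 - 16)) = -11947 + (26*(-1/17) - 21) = -11947 + (-26/17 - 21) = -11947 - 383/17 = -203482/17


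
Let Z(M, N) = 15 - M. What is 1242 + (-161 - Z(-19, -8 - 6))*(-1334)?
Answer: 261372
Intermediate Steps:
1242 + (-161 - Z(-19, -8 - 6))*(-1334) = 1242 + (-161 - (15 - 1*(-19)))*(-1334) = 1242 + (-161 - (15 + 19))*(-1334) = 1242 + (-161 - 1*34)*(-1334) = 1242 + (-161 - 34)*(-1334) = 1242 - 195*(-1334) = 1242 + 260130 = 261372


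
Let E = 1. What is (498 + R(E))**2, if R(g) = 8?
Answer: 256036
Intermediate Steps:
(498 + R(E))**2 = (498 + 8)**2 = 506**2 = 256036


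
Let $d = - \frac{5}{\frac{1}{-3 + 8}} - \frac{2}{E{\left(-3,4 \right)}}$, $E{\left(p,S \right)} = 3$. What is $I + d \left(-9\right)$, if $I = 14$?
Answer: $245$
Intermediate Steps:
$d = - \frac{77}{3}$ ($d = - \frac{5}{\frac{1}{-3 + 8}} - \frac{2}{3} = - \frac{5}{\frac{1}{5}} - \frac{2}{3} = - 5 \frac{1}{\frac{1}{5}} - \frac{2}{3} = \left(-5\right) 5 - \frac{2}{3} = -25 - \frac{2}{3} = - \frac{77}{3} \approx -25.667$)
$I + d \left(-9\right) = 14 - -231 = 14 + 231 = 245$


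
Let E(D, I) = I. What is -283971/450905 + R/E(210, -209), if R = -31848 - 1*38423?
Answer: 31626195316/94239145 ≈ 335.60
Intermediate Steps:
R = -70271 (R = -31848 - 38423 = -70271)
-283971/450905 + R/E(210, -209) = -283971/450905 - 70271/(-209) = -283971*1/450905 - 70271*(-1/209) = -283971/450905 + 70271/209 = 31626195316/94239145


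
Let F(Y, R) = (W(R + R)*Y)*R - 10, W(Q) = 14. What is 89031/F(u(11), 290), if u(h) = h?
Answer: 89031/44650 ≈ 1.9940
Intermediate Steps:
F(Y, R) = -10 + 14*R*Y (F(Y, R) = (14*Y)*R - 10 = 14*R*Y - 10 = -10 + 14*R*Y)
89031/F(u(11), 290) = 89031/(-10 + 14*290*11) = 89031/(-10 + 44660) = 89031/44650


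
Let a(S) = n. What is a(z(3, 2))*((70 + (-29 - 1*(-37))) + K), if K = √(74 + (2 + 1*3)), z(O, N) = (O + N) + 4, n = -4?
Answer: -312 - 4*√79 ≈ -347.55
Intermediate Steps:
z(O, N) = 4 + N + O (z(O, N) = (N + O) + 4 = 4 + N + O)
a(S) = -4
K = √79 (K = √(74 + (2 + 3)) = √(74 + 5) = √79 ≈ 8.8882)
a(z(3, 2))*((70 + (-29 - 1*(-37))) + K) = -4*((70 + (-29 - 1*(-37))) + √79) = -4*((70 + (-29 + 37)) + √79) = -4*((70 + 8) + √79) = -4*(78 + √79) = -312 - 4*√79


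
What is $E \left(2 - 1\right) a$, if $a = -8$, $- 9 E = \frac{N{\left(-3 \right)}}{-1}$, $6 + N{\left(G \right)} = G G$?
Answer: $- \frac{8}{3} \approx -2.6667$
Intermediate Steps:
$N{\left(G \right)} = -6 + G^{2}$ ($N{\left(G \right)} = -6 + G G = -6 + G^{2}$)
$E = \frac{1}{3}$ ($E = - \frac{\left(-6 + \left(-3\right)^{2}\right) \frac{1}{-1}}{9} = - \frac{\left(-6 + 9\right) \left(-1\right)}{9} = - \frac{3 \left(-1\right)}{9} = \left(- \frac{1}{9}\right) \left(-3\right) = \frac{1}{3} \approx 0.33333$)
$E \left(2 - 1\right) a = \frac{2 - 1}{3} \left(-8\right) = \frac{1}{3} \cdot 1 \left(-8\right) = \frac{1}{3} \left(-8\right) = - \frac{8}{3}$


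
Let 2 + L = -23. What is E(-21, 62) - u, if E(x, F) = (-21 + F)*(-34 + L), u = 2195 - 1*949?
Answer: -3665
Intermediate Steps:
L = -25 (L = -2 - 23 = -25)
u = 1246 (u = 2195 - 949 = 1246)
E(x, F) = 1239 - 59*F (E(x, F) = (-21 + F)*(-34 - 25) = (-21 + F)*(-59) = 1239 - 59*F)
E(-21, 62) - u = (1239 - 59*62) - 1*1246 = (1239 - 3658) - 1246 = -2419 - 1246 = -3665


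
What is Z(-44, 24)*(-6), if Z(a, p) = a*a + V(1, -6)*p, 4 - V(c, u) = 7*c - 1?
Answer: -11328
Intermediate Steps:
V(c, u) = 5 - 7*c (V(c, u) = 4 - (7*c - 1) = 4 - (-1 + 7*c) = 4 + (1 - 7*c) = 5 - 7*c)
Z(a, p) = a² - 2*p (Z(a, p) = a*a + (5 - 7*1)*p = a² + (5 - 7)*p = a² - 2*p)
Z(-44, 24)*(-6) = ((-44)² - 2*24)*(-6) = (1936 - 48)*(-6) = 1888*(-6) = -11328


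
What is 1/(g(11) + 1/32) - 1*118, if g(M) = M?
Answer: -41622/353 ≈ -117.91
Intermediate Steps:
1/(g(11) + 1/32) - 1*118 = 1/(11 + 1/32) - 1*118 = 1/(11 + 1/32) - 118 = 1/(353/32) - 118 = 32/353 - 118 = -41622/353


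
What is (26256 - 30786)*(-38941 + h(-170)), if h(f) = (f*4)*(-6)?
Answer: 157920330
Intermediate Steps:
h(f) = -24*f (h(f) = (4*f)*(-6) = -24*f)
(26256 - 30786)*(-38941 + h(-170)) = (26256 - 30786)*(-38941 - 24*(-170)) = -4530*(-38941 + 4080) = -4530*(-34861) = 157920330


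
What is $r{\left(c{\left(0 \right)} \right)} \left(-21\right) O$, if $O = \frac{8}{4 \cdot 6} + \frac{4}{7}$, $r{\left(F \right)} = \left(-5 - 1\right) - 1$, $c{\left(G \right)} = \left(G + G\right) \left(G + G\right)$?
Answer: $133$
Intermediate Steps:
$c{\left(G \right)} = 4 G^{2}$ ($c{\left(G \right)} = 2 G 2 G = 4 G^{2}$)
$r{\left(F \right)} = -7$ ($r{\left(F \right)} = -6 - 1 = -7$)
$O = \frac{19}{21}$ ($O = \frac{8}{24} + 4 \cdot \frac{1}{7} = 8 \cdot \frac{1}{24} + \frac{4}{7} = \frac{1}{3} + \frac{4}{7} = \frac{19}{21} \approx 0.90476$)
$r{\left(c{\left(0 \right)} \right)} \left(-21\right) O = \left(-7\right) \left(-21\right) \frac{19}{21} = 147 \cdot \frac{19}{21} = 133$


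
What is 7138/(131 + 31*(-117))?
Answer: -3569/1748 ≈ -2.0418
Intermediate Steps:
7138/(131 + 31*(-117)) = 7138/(131 - 3627) = 7138/(-3496) = 7138*(-1/3496) = -3569/1748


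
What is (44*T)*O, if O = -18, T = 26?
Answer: -20592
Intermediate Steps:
(44*T)*O = (44*26)*(-18) = 1144*(-18) = -20592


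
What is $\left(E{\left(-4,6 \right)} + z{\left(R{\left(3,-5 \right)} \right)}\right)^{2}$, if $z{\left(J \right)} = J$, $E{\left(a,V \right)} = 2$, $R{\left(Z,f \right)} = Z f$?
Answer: $169$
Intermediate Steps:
$\left(E{\left(-4,6 \right)} + z{\left(R{\left(3,-5 \right)} \right)}\right)^{2} = \left(2 + 3 \left(-5\right)\right)^{2} = \left(2 - 15\right)^{2} = \left(-13\right)^{2} = 169$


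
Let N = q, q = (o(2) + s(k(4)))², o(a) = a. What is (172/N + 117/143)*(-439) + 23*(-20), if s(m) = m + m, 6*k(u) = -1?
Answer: -7700567/275 ≈ -28002.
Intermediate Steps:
k(u) = -⅙ (k(u) = (⅙)*(-1) = -⅙)
s(m) = 2*m
q = 25/9 (q = (2 + 2*(-⅙))² = (2 - ⅓)² = (5/3)² = 25/9 ≈ 2.7778)
N = 25/9 ≈ 2.7778
(172/N + 117/143)*(-439) + 23*(-20) = (172/(25/9) + 117/143)*(-439) + 23*(-20) = (172*(9/25) + 117*(1/143))*(-439) - 460 = (1548/25 + 9/11)*(-439) - 460 = (17253/275)*(-439) - 460 = -7574067/275 - 460 = -7700567/275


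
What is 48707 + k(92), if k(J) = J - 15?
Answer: 48784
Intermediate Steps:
k(J) = -15 + J
48707 + k(92) = 48707 + (-15 + 92) = 48707 + 77 = 48784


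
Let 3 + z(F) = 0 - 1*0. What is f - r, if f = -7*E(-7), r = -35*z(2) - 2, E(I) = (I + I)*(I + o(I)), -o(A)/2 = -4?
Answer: -5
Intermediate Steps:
z(F) = -3 (z(F) = -3 + (0 - 1*0) = -3 + (0 + 0) = -3 + 0 = -3)
o(A) = 8 (o(A) = -2*(-4) = 8)
E(I) = 2*I*(8 + I) (E(I) = (I + I)*(I + 8) = (2*I)*(8 + I) = 2*I*(8 + I))
r = 103 (r = -35*(-3) - 2 = 105 - 2 = 103)
f = 98 (f = -14*(-7)*(8 - 7) = -14*(-7) = -7*(-14) = 98)
f - r = 98 - 1*103 = 98 - 103 = -5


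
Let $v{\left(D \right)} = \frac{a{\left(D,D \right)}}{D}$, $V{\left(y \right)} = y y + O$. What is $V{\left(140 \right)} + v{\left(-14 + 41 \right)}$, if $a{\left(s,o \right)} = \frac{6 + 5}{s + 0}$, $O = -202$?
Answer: $\frac{14141153}{729} \approx 19398.0$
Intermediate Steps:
$V{\left(y \right)} = -202 + y^{2}$ ($V{\left(y \right)} = y y - 202 = y^{2} - 202 = -202 + y^{2}$)
$a{\left(s,o \right)} = \frac{11}{s}$
$v{\left(D \right)} = \frac{11}{D^{2}}$ ($v{\left(D \right)} = \frac{11 \frac{1}{D}}{D} = \frac{11}{D^{2}}$)
$V{\left(140 \right)} + v{\left(-14 + 41 \right)} = \left(-202 + 140^{2}\right) + \frac{11}{\left(-14 + 41\right)^{2}} = \left(-202 + 19600\right) + \frac{11}{729} = 19398 + 11 \cdot \frac{1}{729} = 19398 + \frac{11}{729} = \frac{14141153}{729}$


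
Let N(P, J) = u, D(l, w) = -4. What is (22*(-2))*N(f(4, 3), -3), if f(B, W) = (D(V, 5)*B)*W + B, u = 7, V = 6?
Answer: -308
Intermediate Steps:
f(B, W) = B - 4*B*W (f(B, W) = (-4*B)*W + B = -4*B*W + B = B - 4*B*W)
N(P, J) = 7
(22*(-2))*N(f(4, 3), -3) = (22*(-2))*7 = -44*7 = -308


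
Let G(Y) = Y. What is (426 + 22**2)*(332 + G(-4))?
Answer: 298480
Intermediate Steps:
(426 + 22**2)*(332 + G(-4)) = (426 + 22**2)*(332 - 4) = (426 + 484)*328 = 910*328 = 298480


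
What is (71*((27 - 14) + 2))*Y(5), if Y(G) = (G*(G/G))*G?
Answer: 26625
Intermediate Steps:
Y(G) = G² (Y(G) = (G*1)*G = G*G = G²)
(71*((27 - 14) + 2))*Y(5) = (71*((27 - 14) + 2))*5² = (71*(13 + 2))*25 = (71*15)*25 = 1065*25 = 26625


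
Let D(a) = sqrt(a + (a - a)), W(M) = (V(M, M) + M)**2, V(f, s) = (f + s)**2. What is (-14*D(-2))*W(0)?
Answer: 0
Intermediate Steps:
W(M) = (M + 4*M**2)**2 (W(M) = ((M + M)**2 + M)**2 = ((2*M)**2 + M)**2 = (4*M**2 + M)**2 = (M + 4*M**2)**2)
D(a) = sqrt(a) (D(a) = sqrt(a + 0) = sqrt(a))
(-14*D(-2))*W(0) = (-14*I*sqrt(2))*(0**2*(1 + 4*0)**2) = (-14*I*sqrt(2))*(0*(1 + 0)**2) = (-14*I*sqrt(2))*(0*1**2) = (-14*I*sqrt(2))*(0*1) = -14*I*sqrt(2)*0 = 0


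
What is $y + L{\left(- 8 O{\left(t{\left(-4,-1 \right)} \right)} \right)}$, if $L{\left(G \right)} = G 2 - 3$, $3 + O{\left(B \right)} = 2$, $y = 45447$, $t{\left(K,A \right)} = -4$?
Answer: $45460$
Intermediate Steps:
$O{\left(B \right)} = -1$ ($O{\left(B \right)} = -3 + 2 = -1$)
$L{\left(G \right)} = -3 + 2 G$ ($L{\left(G \right)} = 2 G - 3 = -3 + 2 G$)
$y + L{\left(- 8 O{\left(t{\left(-4,-1 \right)} \right)} \right)} = 45447 - \left(3 - 2 \left(\left(-8\right) \left(-1\right)\right)\right) = 45447 + \left(-3 + 2 \cdot 8\right) = 45447 + \left(-3 + 16\right) = 45447 + 13 = 45460$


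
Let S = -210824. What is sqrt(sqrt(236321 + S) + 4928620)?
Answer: sqrt(4928620 + 3*sqrt(2833)) ≈ 2220.1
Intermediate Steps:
sqrt(sqrt(236321 + S) + 4928620) = sqrt(sqrt(236321 - 210824) + 4928620) = sqrt(sqrt(25497) + 4928620) = sqrt(3*sqrt(2833) + 4928620) = sqrt(4928620 + 3*sqrt(2833))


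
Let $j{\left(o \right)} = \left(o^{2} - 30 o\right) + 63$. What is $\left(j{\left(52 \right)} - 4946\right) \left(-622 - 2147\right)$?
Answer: $10353291$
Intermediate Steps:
$j{\left(o \right)} = 63 + o^{2} - 30 o$
$\left(j{\left(52 \right)} - 4946\right) \left(-622 - 2147\right) = \left(\left(63 + 52^{2} - 1560\right) - 4946\right) \left(-622 - 2147\right) = \left(\left(63 + 2704 - 1560\right) - 4946\right) \left(-2769\right) = \left(1207 - 4946\right) \left(-2769\right) = \left(-3739\right) \left(-2769\right) = 10353291$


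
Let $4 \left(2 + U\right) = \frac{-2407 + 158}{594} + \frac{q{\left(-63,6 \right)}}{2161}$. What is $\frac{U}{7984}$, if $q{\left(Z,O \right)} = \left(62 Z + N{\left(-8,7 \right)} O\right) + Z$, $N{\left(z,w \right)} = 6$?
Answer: $- \frac{17465363}{40994135424} \approx -0.00042605$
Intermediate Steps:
$q{\left(Z,O \right)} = 6 O + 63 Z$ ($q{\left(Z,O \right)} = \left(62 Z + 6 O\right) + Z = \left(6 O + 62 Z\right) + Z = 6 O + 63 Z$)
$U = - \frac{17465363}{5134536}$ ($U = -2 + \frac{\frac{-2407 + 158}{594} + \frac{6 \cdot 6 + 63 \left(-63\right)}{2161}}{4} = -2 + \frac{\left(-2249\right) \frac{1}{594} + \left(36 - 3969\right) \frac{1}{2161}}{4} = -2 + \frac{- \frac{2249}{594} - \frac{3933}{2161}}{4} = -2 + \frac{1}{4} \left(- \frac{7196291}{1283634}\right) = -2 - \frac{7196291}{5134536} = - \frac{17465363}{5134536} \approx -3.4015$)
$\frac{U}{7984} = - \frac{17465363}{5134536 \cdot 7984} = \left(- \frac{17465363}{5134536}\right) \frac{1}{7984} = - \frac{17465363}{40994135424}$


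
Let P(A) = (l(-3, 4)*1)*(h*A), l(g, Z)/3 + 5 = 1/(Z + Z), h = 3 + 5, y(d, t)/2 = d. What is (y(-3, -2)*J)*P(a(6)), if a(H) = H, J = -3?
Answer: -12636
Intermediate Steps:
y(d, t) = 2*d
h = 8
l(g, Z) = -15 + 3/(2*Z) (l(g, Z) = -15 + 3/(Z + Z) = -15 + 3/((2*Z)) = -15 + 3*(1/(2*Z)) = -15 + 3/(2*Z))
P(A) = -117*A (P(A) = ((-15 + (3/2)/4)*1)*(8*A) = ((-15 + (3/2)*(¼))*1)*(8*A) = ((-15 + 3/8)*1)*(8*A) = (-117/8*1)*(8*A) = -117*A)
(y(-3, -2)*J)*P(a(6)) = ((2*(-3))*(-3))*(-117*6) = -6*(-3)*(-702) = 18*(-702) = -12636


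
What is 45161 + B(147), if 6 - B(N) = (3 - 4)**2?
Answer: 45166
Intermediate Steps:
B(N) = 5 (B(N) = 6 - (3 - 4)**2 = 6 - 1*(-1)**2 = 6 - 1*1 = 6 - 1 = 5)
45161 + B(147) = 45161 + 5 = 45166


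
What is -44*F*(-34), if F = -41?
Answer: -61336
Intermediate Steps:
-44*F*(-34) = -44*(-41)*(-34) = 1804*(-34) = -61336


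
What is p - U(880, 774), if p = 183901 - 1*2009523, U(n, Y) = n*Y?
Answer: -2506742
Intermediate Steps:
U(n, Y) = Y*n
p = -1825622 (p = 183901 - 2009523 = -1825622)
p - U(880, 774) = -1825622 - 774*880 = -1825622 - 1*681120 = -1825622 - 681120 = -2506742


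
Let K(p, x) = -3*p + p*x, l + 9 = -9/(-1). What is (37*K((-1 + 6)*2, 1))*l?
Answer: 0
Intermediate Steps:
l = 0 (l = -9 - 9/(-1) = -9 - 1*(-9) = -9 + 9 = 0)
(37*K((-1 + 6)*2, 1))*l = (37*(((-1 + 6)*2)*(-3 + 1)))*0 = (37*((5*2)*(-2)))*0 = (37*(10*(-2)))*0 = (37*(-20))*0 = -740*0 = 0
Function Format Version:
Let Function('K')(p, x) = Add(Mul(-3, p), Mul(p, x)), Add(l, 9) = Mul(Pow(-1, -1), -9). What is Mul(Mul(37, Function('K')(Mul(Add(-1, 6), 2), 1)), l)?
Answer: 0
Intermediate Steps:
l = 0 (l = Add(-9, Mul(Pow(-1, -1), -9)) = Add(-9, Mul(-1, -9)) = Add(-9, 9) = 0)
Mul(Mul(37, Function('K')(Mul(Add(-1, 6), 2), 1)), l) = Mul(Mul(37, Mul(Mul(Add(-1, 6), 2), Add(-3, 1))), 0) = Mul(Mul(37, Mul(Mul(5, 2), -2)), 0) = Mul(Mul(37, Mul(10, -2)), 0) = Mul(Mul(37, -20), 0) = Mul(-740, 0) = 0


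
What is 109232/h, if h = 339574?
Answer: 54616/169787 ≈ 0.32167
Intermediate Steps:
109232/h = 109232/339574 = 109232*(1/339574) = 54616/169787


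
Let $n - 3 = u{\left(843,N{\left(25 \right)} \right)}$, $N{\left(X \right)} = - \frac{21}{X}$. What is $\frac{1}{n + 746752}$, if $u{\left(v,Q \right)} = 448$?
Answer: $\frac{1}{747203} \approx 1.3383 \cdot 10^{-6}$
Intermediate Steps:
$n = 451$ ($n = 3 + 448 = 451$)
$\frac{1}{n + 746752} = \frac{1}{451 + 746752} = \frac{1}{747203}$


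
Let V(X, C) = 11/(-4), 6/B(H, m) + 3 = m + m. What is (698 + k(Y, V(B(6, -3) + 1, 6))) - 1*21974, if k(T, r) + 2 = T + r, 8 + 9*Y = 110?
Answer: -255233/12 ≈ -21269.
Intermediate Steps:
B(H, m) = 6/(-3 + 2*m) (B(H, m) = 6/(-3 + (m + m)) = 6/(-3 + 2*m))
Y = 34/3 (Y = -8/9 + (⅑)*110 = -8/9 + 110/9 = 34/3 ≈ 11.333)
V(X, C) = -11/4 (V(X, C) = 11*(-¼) = -11/4)
k(T, r) = -2 + T + r (k(T, r) = -2 + (T + r) = -2 + T + r)
(698 + k(Y, V(B(6, -3) + 1, 6))) - 1*21974 = (698 + (-2 + 34/3 - 11/4)) - 1*21974 = (698 + 79/12) - 21974 = 8455/12 - 21974 = -255233/12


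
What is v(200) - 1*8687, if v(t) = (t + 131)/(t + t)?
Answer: -3474469/400 ≈ -8686.2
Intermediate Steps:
v(t) = (131 + t)/(2*t) (v(t) = (131 + t)/((2*t)) = (131 + t)*(1/(2*t)) = (131 + t)/(2*t))
v(200) - 1*8687 = (1/2)*(131 + 200)/200 - 1*8687 = (1/2)*(1/200)*331 - 8687 = 331/400 - 8687 = -3474469/400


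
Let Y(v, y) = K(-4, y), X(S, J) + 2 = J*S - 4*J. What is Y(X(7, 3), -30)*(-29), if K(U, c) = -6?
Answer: 174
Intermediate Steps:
X(S, J) = -2 - 4*J + J*S (X(S, J) = -2 + (J*S - 4*J) = -2 + (-4*J + J*S) = -2 - 4*J + J*S)
Y(v, y) = -6
Y(X(7, 3), -30)*(-29) = -6*(-29) = 174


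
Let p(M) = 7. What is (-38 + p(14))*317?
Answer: -9827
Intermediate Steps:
(-38 + p(14))*317 = (-38 + 7)*317 = -31*317 = -9827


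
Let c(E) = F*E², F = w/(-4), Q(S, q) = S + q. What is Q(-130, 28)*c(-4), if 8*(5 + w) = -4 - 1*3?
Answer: -2397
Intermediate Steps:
w = -47/8 (w = -5 + (-4 - 1*3)/8 = -5 + (-4 - 3)/8 = -5 + (⅛)*(-7) = -5 - 7/8 = -47/8 ≈ -5.8750)
F = 47/32 (F = -47/8/(-4) = -47/8*(-¼) = 47/32 ≈ 1.4688)
c(E) = 47*E²/32
Q(-130, 28)*c(-4) = (-130 + 28)*((47/32)*(-4)²) = -2397*16/16 = -102*47/2 = -2397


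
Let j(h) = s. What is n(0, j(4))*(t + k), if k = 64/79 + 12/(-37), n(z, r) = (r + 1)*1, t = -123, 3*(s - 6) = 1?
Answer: -7878398/8769 ≈ -898.44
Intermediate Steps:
s = 19/3 (s = 6 + (⅓)*1 = 6 + ⅓ = 19/3 ≈ 6.3333)
j(h) = 19/3
n(z, r) = 1 + r (n(z, r) = (1 + r)*1 = 1 + r)
k = 1420/2923 (k = 64*(1/79) + 12*(-1/37) = 64/79 - 12/37 = 1420/2923 ≈ 0.48580)
n(0, j(4))*(t + k) = (1 + 19/3)*(-123 + 1420/2923) = (22/3)*(-358109/2923) = -7878398/8769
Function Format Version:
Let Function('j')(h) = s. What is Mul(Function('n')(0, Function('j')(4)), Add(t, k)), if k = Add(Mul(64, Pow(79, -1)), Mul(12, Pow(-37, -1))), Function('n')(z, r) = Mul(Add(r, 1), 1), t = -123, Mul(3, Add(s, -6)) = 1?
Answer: Rational(-7878398, 8769) ≈ -898.44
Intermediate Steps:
s = Rational(19, 3) (s = Add(6, Mul(Rational(1, 3), 1)) = Add(6, Rational(1, 3)) = Rational(19, 3) ≈ 6.3333)
Function('j')(h) = Rational(19, 3)
Function('n')(z, r) = Add(1, r) (Function('n')(z, r) = Mul(Add(1, r), 1) = Add(1, r))
k = Rational(1420, 2923) (k = Add(Mul(64, Rational(1, 79)), Mul(12, Rational(-1, 37))) = Add(Rational(64, 79), Rational(-12, 37)) = Rational(1420, 2923) ≈ 0.48580)
Mul(Function('n')(0, Function('j')(4)), Add(t, k)) = Mul(Add(1, Rational(19, 3)), Add(-123, Rational(1420, 2923))) = Mul(Rational(22, 3), Rational(-358109, 2923)) = Rational(-7878398, 8769)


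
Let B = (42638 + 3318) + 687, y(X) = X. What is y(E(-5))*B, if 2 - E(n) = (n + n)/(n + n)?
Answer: 46643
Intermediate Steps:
E(n) = 1 (E(n) = 2 - (n + n)/(n + n) = 2 - 2*n/(2*n) = 2 - 2*n*1/(2*n) = 2 - 1*1 = 2 - 1 = 1)
B = 46643 (B = 45956 + 687 = 46643)
y(E(-5))*B = 1*46643 = 46643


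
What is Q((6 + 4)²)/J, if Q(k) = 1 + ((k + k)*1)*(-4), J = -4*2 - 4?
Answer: 799/12 ≈ 66.583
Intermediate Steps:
J = -12 (J = -8 - 4 = -12)
Q(k) = 1 - 8*k (Q(k) = 1 + ((2*k)*1)*(-4) = 1 + (2*k)*(-4) = 1 - 8*k)
Q((6 + 4)²)/J = (1 - 8*(6 + 4)²)/(-12) = (1 - 8*10²)*(-1/12) = (1 - 8*100)*(-1/12) = (1 - 800)*(-1/12) = -799*(-1/12) = 799/12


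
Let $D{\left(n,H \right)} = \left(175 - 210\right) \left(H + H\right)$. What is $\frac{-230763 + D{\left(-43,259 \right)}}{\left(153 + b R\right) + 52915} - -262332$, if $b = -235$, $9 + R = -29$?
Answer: $\frac{16263810443}{61998} \approx 2.6233 \cdot 10^{5}$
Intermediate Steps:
$R = -38$ ($R = -9 - 29 = -38$)
$D{\left(n,H \right)} = - 70 H$ ($D{\left(n,H \right)} = - 35 \cdot 2 H = - 70 H$)
$\frac{-230763 + D{\left(-43,259 \right)}}{\left(153 + b R\right) + 52915} - -262332 = \frac{-230763 - 18130}{\left(153 - -8930\right) + 52915} - -262332 = \frac{-230763 - 18130}{\left(153 + 8930\right) + 52915} + 262332 = - \frac{248893}{9083 + 52915} + 262332 = - \frac{248893}{61998} + 262332 = \frac{16263810443}{61998}$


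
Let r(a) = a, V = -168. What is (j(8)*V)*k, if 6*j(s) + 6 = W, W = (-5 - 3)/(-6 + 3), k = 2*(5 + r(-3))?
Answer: 1120/3 ≈ 373.33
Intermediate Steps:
k = 4 (k = 2*(5 - 3) = 2*2 = 4)
W = 8/3 (W = -8/(-3) = -8*(-1/3) = 8/3 ≈ 2.6667)
j(s) = -5/9 (j(s) = -1 + (1/6)*(8/3) = -1 + 4/9 = -5/9)
(j(8)*V)*k = -5/9*(-168)*4 = (280/3)*4 = 1120/3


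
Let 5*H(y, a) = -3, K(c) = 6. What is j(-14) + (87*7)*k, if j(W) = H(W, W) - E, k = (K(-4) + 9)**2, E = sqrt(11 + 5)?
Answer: 685102/5 ≈ 1.3702e+5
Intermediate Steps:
H(y, a) = -3/5 (H(y, a) = (1/5)*(-3) = -3/5)
E = 4 (E = sqrt(16) = 4)
k = 225 (k = (6 + 9)**2 = 15**2 = 225)
j(W) = -23/5 (j(W) = -3/5 - 1*4 = -3/5 - 4 = -23/5)
j(-14) + (87*7)*k = -23/5 + (87*7)*225 = -23/5 + 609*225 = -23/5 + 137025 = 685102/5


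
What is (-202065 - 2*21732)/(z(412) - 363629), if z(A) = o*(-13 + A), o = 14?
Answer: 245529/358043 ≈ 0.68575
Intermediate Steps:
z(A) = -182 + 14*A (z(A) = 14*(-13 + A) = -182 + 14*A)
(-202065 - 2*21732)/(z(412) - 363629) = (-202065 - 2*21732)/((-182 + 14*412) - 363629) = (-202065 - 43464)/((-182 + 5768) - 363629) = -245529/(5586 - 363629) = -245529/(-358043) = -245529*(-1/358043) = 245529/358043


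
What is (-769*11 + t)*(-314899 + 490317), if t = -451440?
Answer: -80674562782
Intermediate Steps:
(-769*11 + t)*(-314899 + 490317) = (-769*11 - 451440)*(-314899 + 490317) = (-8459 - 451440)*175418 = -459899*175418 = -80674562782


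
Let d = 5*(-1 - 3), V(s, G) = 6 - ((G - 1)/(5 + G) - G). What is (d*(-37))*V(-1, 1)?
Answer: 5180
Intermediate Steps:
V(s, G) = 6 + G - (-1 + G)/(5 + G) (V(s, G) = 6 - ((-1 + G)/(5 + G) - G) = 6 - (-G + (-1 + G)/(5 + G)) = 6 + (G - (-1 + G)/(5 + G)) = 6 + G - (-1 + G)/(5 + G))
d = -20 (d = 5*(-4) = -20)
(d*(-37))*V(-1, 1) = (-20*(-37))*((31 + 1² + 10*1)/(5 + 1)) = 740*((31 + 1 + 10)/6) = 740*((⅙)*42) = 740*7 = 5180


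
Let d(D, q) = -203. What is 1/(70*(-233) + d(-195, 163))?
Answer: -1/16513 ≈ -6.0558e-5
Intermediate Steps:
1/(70*(-233) + d(-195, 163)) = 1/(70*(-233) - 203) = 1/(-16310 - 203) = 1/(-16513) = -1/16513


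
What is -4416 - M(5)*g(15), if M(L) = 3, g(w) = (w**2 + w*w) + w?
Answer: -5811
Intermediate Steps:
g(w) = w + 2*w**2 (g(w) = (w**2 + w**2) + w = 2*w**2 + w = w + 2*w**2)
-4416 - M(5)*g(15) = -4416 - 3*15*(1 + 2*15) = -4416 - 3*15*(1 + 30) = -4416 - 3*15*31 = -4416 - 3*465 = -4416 - 1*1395 = -4416 - 1395 = -5811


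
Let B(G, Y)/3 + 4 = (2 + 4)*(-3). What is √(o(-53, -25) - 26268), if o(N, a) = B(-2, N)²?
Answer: 2*I*√5478 ≈ 148.03*I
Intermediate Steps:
B(G, Y) = -66 (B(G, Y) = -12 + 3*((2 + 4)*(-3)) = -12 + 3*(6*(-3)) = -12 + 3*(-18) = -12 - 54 = -66)
o(N, a) = 4356 (o(N, a) = (-66)² = 4356)
√(o(-53, -25) - 26268) = √(4356 - 26268) = √(-21912) = 2*I*√5478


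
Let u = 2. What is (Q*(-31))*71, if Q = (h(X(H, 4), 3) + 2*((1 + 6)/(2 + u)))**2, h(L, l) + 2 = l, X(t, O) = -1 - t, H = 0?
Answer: -178281/4 ≈ -44570.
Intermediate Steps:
h(L, l) = -2 + l
Q = 81/4 (Q = ((-2 + 3) + 2*((1 + 6)/(2 + 2)))**2 = (1 + 2*(7/4))**2 = (1 + 7/2)**2 = (9/2)**2 = 81/4 ≈ 20.250)
(Q*(-31))*71 = ((81/4)*(-31))*71 = -2511/4*71 = -178281/4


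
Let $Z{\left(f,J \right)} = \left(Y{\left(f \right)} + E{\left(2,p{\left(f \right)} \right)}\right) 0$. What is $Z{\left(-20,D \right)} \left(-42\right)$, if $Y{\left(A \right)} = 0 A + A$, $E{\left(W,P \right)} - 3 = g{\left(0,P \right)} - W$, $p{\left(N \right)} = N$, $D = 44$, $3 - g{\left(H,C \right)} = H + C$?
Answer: $0$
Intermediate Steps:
$g{\left(H,C \right)} = 3 - C - H$ ($g{\left(H,C \right)} = 3 - \left(H + C\right) = 3 - \left(C + H\right) = 3 - C - H$)
$E{\left(W,P \right)} = 6 - P - W$ ($E{\left(W,P \right)} = 3 - \left(-3 + P + W\right) = 6 - P - W$)
$Y{\left(A \right)} = A$ ($Y{\left(A \right)} = 0 + A = A$)
$Z{\left(f,J \right)} = 0$ ($Z{\left(f,J \right)} = \left(f - \left(-4 + f\right)\right) 0 = 4 \cdot 0 = 0$)
$Z{\left(-20,D \right)} \left(-42\right) = 0 \left(-42\right) = 0$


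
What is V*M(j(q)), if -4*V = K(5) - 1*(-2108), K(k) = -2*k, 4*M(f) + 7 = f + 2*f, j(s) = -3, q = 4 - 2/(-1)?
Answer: 2098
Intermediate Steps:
q = 6 (q = 4 - 2*(-1) = 4 - 1*(-2) = 4 + 2 = 6)
M(f) = -7/4 + 3*f/4 (M(f) = -7/4 + (f + 2*f)/4 = -7/4 + (3*f)/4 = -7/4 + 3*f/4)
V = -1049/2 (V = -(-2*5 - 1*(-2108))/4 = -(-10 + 2108)/4 = -1/4*2098 = -1049/2 ≈ -524.50)
V*M(j(q)) = -1049*(-7/4 + (3/4)*(-3))/2 = -1049*(-7/4 - 9/4)/2 = -1049/2*(-4) = 2098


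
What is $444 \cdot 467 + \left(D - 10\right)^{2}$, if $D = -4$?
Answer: $207544$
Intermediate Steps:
$444 \cdot 467 + \left(D - 10\right)^{2} = 444 \cdot 467 + \left(-4 - 10\right)^{2} = 207348 + \left(-14\right)^{2} = 207348 + 196 = 207544$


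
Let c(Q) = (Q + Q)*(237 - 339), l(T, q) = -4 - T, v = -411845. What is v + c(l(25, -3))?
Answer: -405929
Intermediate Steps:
c(Q) = -204*Q (c(Q) = (2*Q)*(-102) = -204*Q)
v + c(l(25, -3)) = -411845 - 204*(-4 - 1*25) = -411845 - 204*(-4 - 25) = -411845 - 204*(-29) = -411845 + 5916 = -405929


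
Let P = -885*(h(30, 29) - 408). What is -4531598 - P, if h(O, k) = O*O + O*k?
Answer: -3326228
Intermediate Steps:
h(O, k) = O² + O*k
P = -1205370 (P = -885*(30*(30 + 29) - 408) = -885*(30*59 - 408) = -885*(1770 - 408) = -885*1362 = -1205370)
-4531598 - P = -4531598 - 1*(-1205370) = -4531598 + 1205370 = -3326228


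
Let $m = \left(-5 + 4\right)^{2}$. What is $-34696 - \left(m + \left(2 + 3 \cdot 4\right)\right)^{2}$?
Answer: $-34921$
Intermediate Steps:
$m = 1$ ($m = \left(-1\right)^{2} = 1$)
$-34696 - \left(m + \left(2 + 3 \cdot 4\right)\right)^{2} = -34696 - \left(1 + \left(2 + 3 \cdot 4\right)\right)^{2} = -34696 - \left(1 + \left(2 + 12\right)\right)^{2} = -34696 - \left(1 + 14\right)^{2} = -34696 - 15^{2} = -34696 - 225 = -34921$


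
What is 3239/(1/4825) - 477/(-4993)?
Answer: 78031478252/4993 ≈ 1.5628e+7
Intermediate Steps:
3239/(1/4825) - 477/(-4993) = 3239/(1/4825) - 477*(-1/4993) = 3239*4825 + 477/4993 = 15628175 + 477/4993 = 78031478252/4993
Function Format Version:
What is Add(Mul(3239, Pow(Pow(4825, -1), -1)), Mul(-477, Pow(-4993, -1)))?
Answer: Rational(78031478252, 4993) ≈ 1.5628e+7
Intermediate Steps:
Add(Mul(3239, Pow(Pow(4825, -1), -1)), Mul(-477, Pow(-4993, -1))) = Add(Mul(3239, Pow(Rational(1, 4825), -1)), Mul(-477, Rational(-1, 4993))) = Add(Mul(3239, 4825), Rational(477, 4993)) = Add(15628175, Rational(477, 4993)) = Rational(78031478252, 4993)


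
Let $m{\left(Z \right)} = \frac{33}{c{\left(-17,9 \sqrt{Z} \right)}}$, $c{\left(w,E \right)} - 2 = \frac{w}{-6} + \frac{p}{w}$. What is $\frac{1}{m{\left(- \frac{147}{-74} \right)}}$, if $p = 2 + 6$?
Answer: $\frac{445}{3366} \approx 0.1322$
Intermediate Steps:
$p = 8$
$c{\left(w,E \right)} = 2 + \frac{8}{w} - \frac{w}{6}$ ($c{\left(w,E \right)} = 2 + \left(\frac{w}{-6} + \frac{8}{w}\right) = 2 + \left(w \left(- \frac{1}{6}\right) + \frac{8}{w}\right) = 2 - \left(- \frac{8}{w} + \frac{w}{6}\right) = 2 + \frac{8}{w} - \frac{w}{6}$)
$m{\left(Z \right)} = \frac{3366}{445}$ ($m{\left(Z \right)} = \frac{33}{2 + \frac{8}{-17} - - \frac{17}{6}} = \frac{33}{2 + 8 \left(- \frac{1}{17}\right) + \frac{17}{6}} = \frac{33}{2 - \frac{8}{17} + \frac{17}{6}} = \frac{33}{\frac{445}{102}} = 33 \cdot \frac{102}{445} = \frac{3366}{445}$)
$\frac{1}{m{\left(- \frac{147}{-74} \right)}} = \frac{1}{\frac{3366}{445}} = \frac{445}{3366}$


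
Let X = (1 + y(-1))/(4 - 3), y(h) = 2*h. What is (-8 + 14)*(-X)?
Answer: 6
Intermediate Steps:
X = -1 (X = (1 + 2*(-1))/(4 - 3) = (1 - 2)/1 = -1*1 = -1)
(-8 + 14)*(-X) = (-8 + 14)*(-1*(-1)) = 6*1 = 6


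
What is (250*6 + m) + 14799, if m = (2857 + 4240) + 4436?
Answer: 27832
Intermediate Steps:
m = 11533 (m = 7097 + 4436 = 11533)
(250*6 + m) + 14799 = (250*6 + 11533) + 14799 = (1500 + 11533) + 14799 = 13033 + 14799 = 27832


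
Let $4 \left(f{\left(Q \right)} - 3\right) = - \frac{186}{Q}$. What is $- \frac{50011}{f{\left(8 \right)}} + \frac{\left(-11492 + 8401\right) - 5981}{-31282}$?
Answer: $\frac{12515756936}{703845} \approx 17782.0$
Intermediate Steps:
$f{\left(Q \right)} = 3 - \frac{93}{2 Q}$ ($f{\left(Q \right)} = 3 + \frac{\left(-186\right) \frac{1}{Q}}{4} = 3 - \frac{93}{2 Q}$)
$- \frac{50011}{f{\left(8 \right)}} + \frac{\left(-11492 + 8401\right) - 5981}{-31282} = - \frac{50011}{3 - \frac{93}{2 \cdot 8}} + \frac{\left(-11492 + 8401\right) - 5981}{-31282} = - \frac{50011}{3 - \frac{93}{16}} + \left(-3091 - 5981\right) \left(- \frac{1}{31282}\right) = - \frac{50011}{3 - \frac{93}{16}} - - \frac{4536}{15641} = - \frac{50011}{- \frac{45}{16}} + \frac{4536}{15641} = \left(-50011\right) \left(- \frac{16}{45}\right) + \frac{4536}{15641} = \frac{800176}{45} + \frac{4536}{15641} = \frac{12515756936}{703845}$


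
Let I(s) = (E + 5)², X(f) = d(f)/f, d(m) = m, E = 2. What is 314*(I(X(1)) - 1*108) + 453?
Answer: -18073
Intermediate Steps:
X(f) = 1 (X(f) = f/f = 1)
I(s) = 49 (I(s) = (2 + 5)² = 7² = 49)
314*(I(X(1)) - 1*108) + 453 = 314*(49 - 1*108) + 453 = 314*(49 - 108) + 453 = 314*(-59) + 453 = -18526 + 453 = -18073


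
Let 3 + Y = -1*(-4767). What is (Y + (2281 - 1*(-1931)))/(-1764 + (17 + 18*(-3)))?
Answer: -8976/1801 ≈ -4.9839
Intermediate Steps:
Y = 4764 (Y = -3 - 1*(-4767) = -3 + 4767 = 4764)
(Y + (2281 - 1*(-1931)))/(-1764 + (17 + 18*(-3))) = (4764 + (2281 - 1*(-1931)))/(-1764 + (17 + 18*(-3))) = (4764 + (2281 + 1931))/(-1764 + (17 - 54)) = (4764 + 4212)/(-1764 - 37) = 8976/(-1801) = 8976*(-1/1801) = -8976/1801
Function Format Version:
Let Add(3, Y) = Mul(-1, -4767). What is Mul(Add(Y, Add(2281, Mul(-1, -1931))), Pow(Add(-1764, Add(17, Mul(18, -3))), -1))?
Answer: Rational(-8976, 1801) ≈ -4.9839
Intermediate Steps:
Y = 4764 (Y = Add(-3, Mul(-1, -4767)) = Add(-3, 4767) = 4764)
Mul(Add(Y, Add(2281, Mul(-1, -1931))), Pow(Add(-1764, Add(17, Mul(18, -3))), -1)) = Mul(Add(4764, Add(2281, Mul(-1, -1931))), Pow(Add(-1764, Add(17, Mul(18, -3))), -1)) = Mul(Add(4764, Add(2281, 1931)), Pow(Add(-1764, Add(17, -54)), -1)) = Mul(Add(4764, 4212), Pow(Add(-1764, -37), -1)) = Mul(8976, Pow(-1801, -1)) = Mul(8976, Rational(-1, 1801)) = Rational(-8976, 1801)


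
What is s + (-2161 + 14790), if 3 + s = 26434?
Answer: 39060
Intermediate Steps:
s = 26431 (s = -3 + 26434 = 26431)
s + (-2161 + 14790) = 26431 + (-2161 + 14790) = 26431 + 12629 = 39060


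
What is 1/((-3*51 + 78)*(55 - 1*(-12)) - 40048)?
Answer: -1/45073 ≈ -2.2186e-5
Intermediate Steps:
1/((-3*51 + 78)*(55 - 1*(-12)) - 40048) = 1/((-153 + 78)*(55 + 12) - 40048) = 1/(-75*67 - 40048) = 1/(-5025 - 40048) = 1/(-45073) = -1/45073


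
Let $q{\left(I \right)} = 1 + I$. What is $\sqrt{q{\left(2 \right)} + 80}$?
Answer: $\sqrt{83} \approx 9.1104$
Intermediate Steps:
$\sqrt{q{\left(2 \right)} + 80} = \sqrt{\left(1 + 2\right) + 80} = \sqrt{3 + 80} = \sqrt{83}$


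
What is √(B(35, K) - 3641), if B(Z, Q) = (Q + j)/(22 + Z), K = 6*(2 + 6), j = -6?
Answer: 3*I*√146015/19 ≈ 60.335*I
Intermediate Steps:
K = 48 (K = 6*8 = 48)
B(Z, Q) = (-6 + Q)/(22 + Z) (B(Z, Q) = (Q - 6)/(22 + Z) = (-6 + Q)/(22 + Z))
√(B(35, K) - 3641) = √((-6 + 48)/(22 + 35) - 3641) = √(42/57 - 3641) = √((1/57)*42 - 3641) = √(14/19 - 3641) = √(-69165/19) = 3*I*√146015/19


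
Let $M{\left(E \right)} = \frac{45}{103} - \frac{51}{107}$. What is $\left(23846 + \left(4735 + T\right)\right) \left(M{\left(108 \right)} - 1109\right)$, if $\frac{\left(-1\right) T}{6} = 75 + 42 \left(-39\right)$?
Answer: $- \frac{463962494193}{11021} \approx -4.2098 \cdot 10^{7}$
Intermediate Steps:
$T = 9378$ ($T = - 6 \left(75 + 42 \left(-39\right)\right) = - 6 \left(75 - 1638\right) = \left(-6\right) \left(-1563\right) = 9378$)
$M{\left(E \right)} = - \frac{438}{11021}$ ($M{\left(E \right)} = 45 \cdot \frac{1}{103} - \frac{51}{107} = \frac{45}{103} - \frac{51}{107} = - \frac{438}{11021}$)
$\left(23846 + \left(4735 + T\right)\right) \left(M{\left(108 \right)} - 1109\right) = \left(23846 + \left(4735 + 9378\right)\right) \left(- \frac{438}{11021} - 1109\right) = \left(23846 + 14113\right) \left(- \frac{12222727}{11021}\right) = 37959 \left(- \frac{12222727}{11021}\right) = - \frac{463962494193}{11021}$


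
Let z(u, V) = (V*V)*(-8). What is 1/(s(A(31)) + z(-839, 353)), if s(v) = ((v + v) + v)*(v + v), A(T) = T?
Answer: -1/991106 ≈ -1.0090e-6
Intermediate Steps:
z(u, V) = -8*V**2 (z(u, V) = V**2*(-8) = -8*V**2)
s(v) = 6*v**2 (s(v) = (2*v + v)*(2*v) = (3*v)*(2*v) = 6*v**2)
1/(s(A(31)) + z(-839, 353)) = 1/(6*31**2 - 8*353**2) = 1/(6*961 - 8*124609) = 1/(5766 - 996872) = 1/(-991106) = -1/991106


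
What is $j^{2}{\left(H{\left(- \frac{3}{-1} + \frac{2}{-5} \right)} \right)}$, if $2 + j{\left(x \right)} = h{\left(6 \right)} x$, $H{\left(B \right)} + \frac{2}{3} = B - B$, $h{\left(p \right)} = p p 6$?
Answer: $21316$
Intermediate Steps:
$h{\left(p \right)} = 6 p^{2}$ ($h{\left(p \right)} = p^{2} \cdot 6 = 6 p^{2}$)
$H{\left(B \right)} = - \frac{2}{3}$ ($H{\left(B \right)} = - \frac{2}{3} + \left(B - B\right) = - \frac{2}{3} + 0 = - \frac{2}{3}$)
$j{\left(x \right)} = -2 + 216 x$ ($j{\left(x \right)} = -2 + 6 \cdot 6^{2} x = -2 + 6 \cdot 36 x = -2 + 216 x$)
$j^{2}{\left(H{\left(- \frac{3}{-1} + \frac{2}{-5} \right)} \right)} = \left(-2 + 216 \left(- \frac{2}{3}\right)\right)^{2} = \left(-2 - 144\right)^{2} = \left(-146\right)^{2} = 21316$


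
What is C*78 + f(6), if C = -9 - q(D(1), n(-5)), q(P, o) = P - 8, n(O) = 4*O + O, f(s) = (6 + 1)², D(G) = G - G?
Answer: -29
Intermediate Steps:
D(G) = 0
f(s) = 49 (f(s) = 7² = 49)
n(O) = 5*O
q(P, o) = -8 + P
C = -1 (C = -9 - (-8 + 0) = -9 - 1*(-8) = -9 + 8 = -1)
C*78 + f(6) = -1*78 + 49 = -78 + 49 = -29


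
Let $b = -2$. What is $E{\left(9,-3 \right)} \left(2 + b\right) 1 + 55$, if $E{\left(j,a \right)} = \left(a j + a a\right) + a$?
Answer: $55$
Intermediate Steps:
$E{\left(j,a \right)} = a + a^{2} + a j$ ($E{\left(j,a \right)} = \left(a j + a^{2}\right) + a = \left(a^{2} + a j\right) + a = a + a^{2} + a j$)
$E{\left(9,-3 \right)} \left(2 + b\right) 1 + 55 = - 3 \left(1 - 3 + 9\right) \left(2 - 2\right) 1 + 55 = \left(-3\right) 7 \cdot 0 \cdot 1 + 55 = \left(-21\right) 0 + 55 = 0 + 55 = 55$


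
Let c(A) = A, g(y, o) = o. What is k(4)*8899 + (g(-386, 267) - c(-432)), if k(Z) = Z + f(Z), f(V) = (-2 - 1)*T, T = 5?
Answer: -97190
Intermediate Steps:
f(V) = -15 (f(V) = (-2 - 1)*5 = -3*5 = -15)
k(Z) = -15 + Z (k(Z) = Z - 15 = -15 + Z)
k(4)*8899 + (g(-386, 267) - c(-432)) = (-15 + 4)*8899 + (267 - 1*(-432)) = -11*8899 + (267 + 432) = -97889 + 699 = -97190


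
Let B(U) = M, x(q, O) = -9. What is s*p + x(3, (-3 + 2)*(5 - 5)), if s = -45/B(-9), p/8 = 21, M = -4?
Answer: 1881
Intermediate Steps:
B(U) = -4
p = 168 (p = 8*21 = 168)
s = 45/4 (s = -45/(-4) = -45*(-¼) = 45/4 ≈ 11.250)
s*p + x(3, (-3 + 2)*(5 - 5)) = (45/4)*168 - 9 = 1890 - 9 = 1881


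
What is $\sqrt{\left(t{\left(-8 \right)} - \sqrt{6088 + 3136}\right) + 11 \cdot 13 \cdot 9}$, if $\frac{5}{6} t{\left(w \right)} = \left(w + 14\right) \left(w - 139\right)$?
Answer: $\frac{\sqrt{5715 - 50 \sqrt{2306}}}{5} \approx 11.513$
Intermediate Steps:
$t{\left(w \right)} = \frac{6 \left(-139 + w\right) \left(14 + w\right)}{5}$ ($t{\left(w \right)} = \frac{6 \left(w + 14\right) \left(w - 139\right)}{5} = \frac{6 \left(14 + w\right) \left(-139 + w\right)}{5} = \frac{6 \left(-139 + w\right) \left(14 + w\right)}{5}$)
$\sqrt{\left(t{\left(-8 \right)} - \sqrt{6088 + 3136}\right) + 11 \cdot 13 \cdot 9} = \sqrt{\left(\left(- \frac{11676}{5} - -1200 + \frac{6 \left(-8\right)^{2}}{5}\right) - \sqrt{6088 + 3136}\right) + 11 \cdot 13 \cdot 9} = \sqrt{\left(\left(- \frac{11676}{5} + 1200 + \frac{6}{5} \cdot 64\right) - \sqrt{9224}\right) + 143 \cdot 9} = \sqrt{\left(\left(- \frac{11676}{5} + 1200 + \frac{384}{5}\right) - 2 \sqrt{2306}\right) + 1287} = \sqrt{\left(- \frac{5292}{5} - 2 \sqrt{2306}\right) + 1287} = \sqrt{\frac{1143}{5} - 2 \sqrt{2306}}$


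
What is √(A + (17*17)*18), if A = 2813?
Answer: √8015 ≈ 89.526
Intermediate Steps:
√(A + (17*17)*18) = √(2813 + (17*17)*18) = √(2813 + 289*18) = √(2813 + 5202) = √8015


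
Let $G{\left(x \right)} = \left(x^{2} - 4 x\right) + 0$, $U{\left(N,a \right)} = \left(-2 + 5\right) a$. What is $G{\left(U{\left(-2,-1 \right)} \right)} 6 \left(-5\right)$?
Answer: $-630$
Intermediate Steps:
$U{\left(N,a \right)} = 3 a$
$G{\left(x \right)} = x^{2} - 4 x$
$G{\left(U{\left(-2,-1 \right)} \right)} 6 \left(-5\right) = 3 \left(-1\right) \left(-4 + 3 \left(-1\right)\right) 6 \left(-5\right) = - 3 \left(-4 - 3\right) 6 \left(-5\right) = \left(-3\right) \left(-7\right) 6 \left(-5\right) = 21 \cdot 6 \left(-5\right) = 126 \left(-5\right) = -630$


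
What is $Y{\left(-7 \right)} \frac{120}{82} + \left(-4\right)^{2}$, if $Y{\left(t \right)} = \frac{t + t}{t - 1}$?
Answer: $\frac{761}{41} \approx 18.561$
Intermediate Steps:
$Y{\left(t \right)} = \frac{2 t}{-1 + t}$
$Y{\left(-7 \right)} \frac{120}{82} + \left(-4\right)^{2} = 2 \left(-7\right) \frac{1}{-1 - 7} \cdot \frac{120}{82} + \left(-4\right)^{2} = 2 \left(-7\right) \frac{1}{-8} \cdot 120 \cdot \frac{1}{82} + 16 = 2 \left(-7\right) \left(- \frac{1}{8}\right) \frac{60}{41} + 16 = \frac{7}{4} \cdot \frac{60}{41} + 16 = \frac{105}{41} + 16 = \frac{761}{41}$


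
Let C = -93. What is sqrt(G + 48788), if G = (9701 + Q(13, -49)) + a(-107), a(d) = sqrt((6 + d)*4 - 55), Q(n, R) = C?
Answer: sqrt(58396 + 3*I*sqrt(51)) ≈ 241.65 + 0.0443*I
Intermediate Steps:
Q(n, R) = -93
a(d) = sqrt(-31 + 4*d) (a(d) = sqrt((24 + 4*d) - 55) = sqrt(-31 + 4*d))
G = 9608 + 3*I*sqrt(51) (G = (9701 - 93) + sqrt(-31 + 4*(-107)) = 9608 + sqrt(-31 - 428) = 9608 + sqrt(-459) = 9608 + 3*I*sqrt(51) ≈ 9608.0 + 21.424*I)
sqrt(G + 48788) = sqrt((9608 + 3*I*sqrt(51)) + 48788) = sqrt(58396 + 3*I*sqrt(51))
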